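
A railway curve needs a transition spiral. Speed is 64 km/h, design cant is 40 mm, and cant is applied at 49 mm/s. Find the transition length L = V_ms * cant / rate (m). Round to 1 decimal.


Convert speed: V = 64 / 3.6 = 17.7778 m/s
L = 17.7778 * 40 / 49
L = 711.1111 / 49
L = 14.5 m

14.5


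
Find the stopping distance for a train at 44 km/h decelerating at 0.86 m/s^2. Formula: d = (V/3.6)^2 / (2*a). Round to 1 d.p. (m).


Convert speed: V = 44 / 3.6 = 12.2222 m/s
V^2 = 149.3827
d = 149.3827 / (2 * 0.86)
d = 149.3827 / 1.72
d = 86.9 m

86.9


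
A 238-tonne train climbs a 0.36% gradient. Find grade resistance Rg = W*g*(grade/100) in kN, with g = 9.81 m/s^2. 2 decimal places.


Rg = W * 9.81 * grade / 100
Rg = 238 * 9.81 * 0.36 / 100
Rg = 2334.78 * 0.0036
Rg = 8.41 kN

8.41


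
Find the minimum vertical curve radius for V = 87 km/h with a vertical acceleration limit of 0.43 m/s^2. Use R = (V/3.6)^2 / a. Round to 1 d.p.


Convert speed: V = 87 / 3.6 = 24.1667 m/s
V^2 = 584.0278 m^2/s^2
R_v = 584.0278 / 0.43
R_v = 1358.2 m

1358.2


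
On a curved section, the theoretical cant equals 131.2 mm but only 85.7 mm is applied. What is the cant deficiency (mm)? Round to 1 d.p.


Cant deficiency = equilibrium cant - actual cant
CD = 131.2 - 85.7
CD = 45.5 mm

45.5


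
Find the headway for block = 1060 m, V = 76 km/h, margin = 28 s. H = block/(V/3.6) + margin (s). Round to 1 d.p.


V = 76 / 3.6 = 21.1111 m/s
Block traversal time = 1060 / 21.1111 = 50.2105 s
Headway = 50.2105 + 28
Headway = 78.2 s

78.2


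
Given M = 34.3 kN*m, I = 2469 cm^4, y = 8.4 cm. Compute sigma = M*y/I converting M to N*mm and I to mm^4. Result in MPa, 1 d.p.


Convert units:
M = 34.3 kN*m = 34300000 N*mm
y = 8.4 cm = 84 mm
I = 2469 cm^4 = 24690000 mm^4
sigma = 34300000 * 84 / 24690000
sigma = 116.7 MPa

116.7


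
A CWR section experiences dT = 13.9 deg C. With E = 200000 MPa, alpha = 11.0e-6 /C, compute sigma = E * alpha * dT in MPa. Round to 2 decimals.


sigma = E * alpha * dT
sigma = 200000 * 11.0e-6 * 13.9
sigma = 2.2 * 13.9
sigma = 30.58 MPa

30.58


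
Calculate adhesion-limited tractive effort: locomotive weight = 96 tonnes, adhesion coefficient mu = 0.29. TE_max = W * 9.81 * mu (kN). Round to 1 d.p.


TE_max = W * g * mu
TE_max = 96 * 9.81 * 0.29
TE_max = 941.76 * 0.29
TE_max = 273.1 kN

273.1


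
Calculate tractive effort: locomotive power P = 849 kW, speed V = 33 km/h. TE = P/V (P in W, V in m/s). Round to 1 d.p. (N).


Convert: P = 849 kW = 849000 W
V = 33 / 3.6 = 9.1667 m/s
TE = 849000 / 9.1667
TE = 92618.2 N

92618.2


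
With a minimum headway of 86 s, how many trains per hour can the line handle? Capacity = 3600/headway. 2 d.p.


Capacity = 3600 / headway
Capacity = 3600 / 86
Capacity = 41.86 trains/hour

41.86


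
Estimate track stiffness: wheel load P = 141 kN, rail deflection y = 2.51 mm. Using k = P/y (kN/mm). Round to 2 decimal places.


Track stiffness k = P / y
k = 141 / 2.51
k = 56.18 kN/mm

56.18


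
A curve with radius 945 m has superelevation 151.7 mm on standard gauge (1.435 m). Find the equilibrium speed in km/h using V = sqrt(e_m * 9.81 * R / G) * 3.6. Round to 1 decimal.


Convert cant: e = 151.7 mm = 0.1517 m
V_ms = sqrt(0.1517 * 9.81 * 945 / 1.435)
V_ms = sqrt(980.019) = 31.3053 m/s
V = 31.3053 * 3.6 = 112.7 km/h

112.7


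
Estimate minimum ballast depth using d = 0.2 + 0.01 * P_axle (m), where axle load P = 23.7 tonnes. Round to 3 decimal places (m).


d = 0.2 + 0.01 * 23.7
d = 0.2 + 0.237
d = 0.437 m

0.437


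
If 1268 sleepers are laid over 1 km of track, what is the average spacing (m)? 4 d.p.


Spacing = 1000 m / number of sleepers
Spacing = 1000 / 1268
Spacing = 0.7886 m

0.7886


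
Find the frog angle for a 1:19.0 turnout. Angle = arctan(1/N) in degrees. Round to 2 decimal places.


1/N = 1/19.0 = 0.052632
angle = arctan(0.052632) = 0.052583 rad
angle = 0.052583 * 180/pi = 3.01 degrees

3.01


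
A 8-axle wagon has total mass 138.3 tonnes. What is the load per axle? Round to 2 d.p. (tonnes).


Load per axle = total weight / number of axles
Load = 138.3 / 8
Load = 17.29 tonnes

17.29


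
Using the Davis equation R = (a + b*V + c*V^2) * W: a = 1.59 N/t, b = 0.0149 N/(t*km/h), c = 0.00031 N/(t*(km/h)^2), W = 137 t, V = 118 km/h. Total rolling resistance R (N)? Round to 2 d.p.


b*V = 0.0149 * 118 = 1.7582
c*V^2 = 0.00031 * 13924 = 4.31644
R_per_t = 1.59 + 1.7582 + 4.31644 = 7.66464 N/t
R_total = 7.66464 * 137 = 1050.06 N

1050.06


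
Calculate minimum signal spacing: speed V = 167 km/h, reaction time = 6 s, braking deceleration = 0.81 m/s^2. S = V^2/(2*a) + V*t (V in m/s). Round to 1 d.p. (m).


V = 167 / 3.6 = 46.3889 m/s
Braking distance = 46.3889^2 / (2*0.81) = 1328.3512 m
Sighting distance = 46.3889 * 6 = 278.3333 m
S = 1328.3512 + 278.3333 = 1606.7 m

1606.7


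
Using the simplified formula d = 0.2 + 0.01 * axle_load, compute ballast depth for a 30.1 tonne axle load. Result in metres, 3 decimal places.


d = 0.2 + 0.01 * 30.1
d = 0.2 + 0.301
d = 0.501 m

0.501


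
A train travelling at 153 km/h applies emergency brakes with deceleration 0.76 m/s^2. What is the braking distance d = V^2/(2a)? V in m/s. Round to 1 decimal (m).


Convert speed: V = 153 / 3.6 = 42.5 m/s
V^2 = 1806.25
d = 1806.25 / (2 * 0.76)
d = 1806.25 / 1.52
d = 1188.3 m

1188.3


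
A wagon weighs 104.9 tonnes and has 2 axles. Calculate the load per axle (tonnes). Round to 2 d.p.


Load per axle = total weight / number of axles
Load = 104.9 / 2
Load = 52.45 tonnes

52.45


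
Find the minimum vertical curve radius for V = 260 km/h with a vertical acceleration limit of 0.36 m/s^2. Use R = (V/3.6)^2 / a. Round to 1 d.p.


Convert speed: V = 260 / 3.6 = 72.2222 m/s
V^2 = 5216.0494 m^2/s^2
R_v = 5216.0494 / 0.36
R_v = 14489.0 m

14489.0


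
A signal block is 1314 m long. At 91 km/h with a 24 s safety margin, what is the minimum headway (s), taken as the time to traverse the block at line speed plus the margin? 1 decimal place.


V = 91 / 3.6 = 25.2778 m/s
Block traversal time = 1314 / 25.2778 = 51.9824 s
Headway = 51.9824 + 24
Headway = 76.0 s

76.0


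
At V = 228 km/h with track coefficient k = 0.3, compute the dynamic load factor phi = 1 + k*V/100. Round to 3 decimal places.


phi = 1 + k * V / 100
phi = 1 + 0.3 * 228 / 100
phi = 1 + 0.684
phi = 1.684

1.684


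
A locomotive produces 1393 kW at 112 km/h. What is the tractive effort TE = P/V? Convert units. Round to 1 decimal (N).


Convert: P = 1393 kW = 1393000 W
V = 112 / 3.6 = 31.1111 m/s
TE = 1393000 / 31.1111
TE = 44775.0 N

44775.0


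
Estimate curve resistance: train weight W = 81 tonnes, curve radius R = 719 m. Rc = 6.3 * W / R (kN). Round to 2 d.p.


Rc = 6.3 * W / R
Rc = 6.3 * 81 / 719
Rc = 510.3 / 719
Rc = 0.71 kN

0.71


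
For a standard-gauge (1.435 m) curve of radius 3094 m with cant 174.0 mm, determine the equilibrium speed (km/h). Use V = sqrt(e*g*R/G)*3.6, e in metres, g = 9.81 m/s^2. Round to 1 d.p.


Convert cant: e = 174.0 mm = 0.1740 m
V_ms = sqrt(0.1740 * 9.81 * 3094 / 1.435)
V_ms = sqrt(3680.329171) = 60.6657 m/s
V = 60.6657 * 3.6 = 218.4 km/h

218.4


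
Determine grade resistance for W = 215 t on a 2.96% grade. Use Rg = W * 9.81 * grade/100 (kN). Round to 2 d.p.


Rg = W * 9.81 * grade / 100
Rg = 215 * 9.81 * 2.96 / 100
Rg = 2109.15 * 0.0296
Rg = 62.43 kN

62.43


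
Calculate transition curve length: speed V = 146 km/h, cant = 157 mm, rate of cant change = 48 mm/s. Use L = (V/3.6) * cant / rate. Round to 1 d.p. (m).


Convert speed: V = 146 / 3.6 = 40.5556 m/s
L = 40.5556 * 157 / 48
L = 6367.2222 / 48
L = 132.7 m

132.7


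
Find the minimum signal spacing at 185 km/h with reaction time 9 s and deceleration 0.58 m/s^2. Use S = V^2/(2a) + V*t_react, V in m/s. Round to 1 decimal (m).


V = 185 / 3.6 = 51.3889 m/s
Braking distance = 51.3889^2 / (2*0.58) = 2276.5672 m
Sighting distance = 51.3889 * 9 = 462.5 m
S = 2276.5672 + 462.5 = 2739.1 m

2739.1


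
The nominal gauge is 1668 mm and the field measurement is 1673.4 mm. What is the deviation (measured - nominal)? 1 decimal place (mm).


Deviation = measured - nominal
Deviation = 1673.4 - 1668
Deviation = 5.4 mm

5.4


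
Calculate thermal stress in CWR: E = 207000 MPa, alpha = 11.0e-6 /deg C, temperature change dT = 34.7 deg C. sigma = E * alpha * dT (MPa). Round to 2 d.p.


sigma = E * alpha * dT
sigma = 207000 * 11.0e-6 * 34.7
sigma = 2.277 * 34.7
sigma = 79.01 MPa

79.01


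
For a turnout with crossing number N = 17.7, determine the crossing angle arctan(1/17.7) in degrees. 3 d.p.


1/N = 1/17.7 = 0.056497
angle = arctan(0.056497) = 0.056437 rad
angle = 0.056437 * 180/pi = 3.234 degrees

3.234


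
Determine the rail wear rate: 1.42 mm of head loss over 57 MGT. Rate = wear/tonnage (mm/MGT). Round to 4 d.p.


Wear rate = total wear / cumulative tonnage
Rate = 1.42 / 57
Rate = 0.0249 mm/MGT

0.0249


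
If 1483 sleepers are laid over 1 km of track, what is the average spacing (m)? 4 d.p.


Spacing = 1000 m / number of sleepers
Spacing = 1000 / 1483
Spacing = 0.6743 m

0.6743


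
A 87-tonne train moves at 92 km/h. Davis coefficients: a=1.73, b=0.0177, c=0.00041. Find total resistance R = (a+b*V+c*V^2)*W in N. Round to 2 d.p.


b*V = 0.0177 * 92 = 1.6284
c*V^2 = 0.00041 * 8464 = 3.47024
R_per_t = 1.73 + 1.6284 + 3.47024 = 6.82864 N/t
R_total = 6.82864 * 87 = 594.09 N

594.09


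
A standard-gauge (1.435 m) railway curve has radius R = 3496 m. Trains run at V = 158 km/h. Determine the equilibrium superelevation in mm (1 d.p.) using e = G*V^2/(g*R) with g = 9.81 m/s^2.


Convert speed: V = 158 / 3.6 = 43.8889 m/s
Apply formula: e = 1.435 * 43.8889^2 / (9.81 * 3496)
e = 1.435 * 1926.2346 / 34295.76
e = 0.080597 m = 80.6 mm

80.6


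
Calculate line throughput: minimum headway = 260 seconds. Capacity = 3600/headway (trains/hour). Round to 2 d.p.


Capacity = 3600 / headway
Capacity = 3600 / 260
Capacity = 13.85 trains/hour

13.85


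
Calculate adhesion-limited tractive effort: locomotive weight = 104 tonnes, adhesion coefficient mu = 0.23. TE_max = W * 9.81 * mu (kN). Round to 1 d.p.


TE_max = W * g * mu
TE_max = 104 * 9.81 * 0.23
TE_max = 1020.24 * 0.23
TE_max = 234.7 kN

234.7


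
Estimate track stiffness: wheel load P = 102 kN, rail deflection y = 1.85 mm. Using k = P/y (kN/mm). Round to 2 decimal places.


Track stiffness k = P / y
k = 102 / 1.85
k = 55.14 kN/mm

55.14


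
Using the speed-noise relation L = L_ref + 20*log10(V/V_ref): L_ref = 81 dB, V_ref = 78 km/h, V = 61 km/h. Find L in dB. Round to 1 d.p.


V/V_ref = 61 / 78 = 0.782051
log10(0.782051) = -0.106765
20 * -0.106765 = -2.1353
L = 81 + -2.1353 = 78.9 dB

78.9


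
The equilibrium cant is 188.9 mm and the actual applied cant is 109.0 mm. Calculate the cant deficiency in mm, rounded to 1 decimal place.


Cant deficiency = equilibrium cant - actual cant
CD = 188.9 - 109.0
CD = 79.9 mm

79.9


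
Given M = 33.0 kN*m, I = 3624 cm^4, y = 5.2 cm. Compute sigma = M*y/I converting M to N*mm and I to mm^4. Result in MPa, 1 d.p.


Convert units:
M = 33.0 kN*m = 33000000 N*mm
y = 5.2 cm = 52 mm
I = 3624 cm^4 = 36240000 mm^4
sigma = 33000000 * 52 / 36240000
sigma = 47.4 MPa

47.4


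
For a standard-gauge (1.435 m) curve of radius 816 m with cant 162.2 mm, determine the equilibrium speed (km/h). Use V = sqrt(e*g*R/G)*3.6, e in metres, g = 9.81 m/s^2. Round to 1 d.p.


Convert cant: e = 162.2 mm = 0.1622 m
V_ms = sqrt(0.1622 * 9.81 * 816 / 1.435)
V_ms = sqrt(904.811507) = 30.0801 m/s
V = 30.0801 * 3.6 = 108.3 km/h

108.3


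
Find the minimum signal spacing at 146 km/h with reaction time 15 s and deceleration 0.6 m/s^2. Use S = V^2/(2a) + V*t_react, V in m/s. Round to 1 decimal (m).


V = 146 / 3.6 = 40.5556 m/s
Braking distance = 40.5556^2 / (2*0.6) = 1370.6276 m
Sighting distance = 40.5556 * 15 = 608.3333 m
S = 1370.6276 + 608.3333 = 1979.0 m

1979.0


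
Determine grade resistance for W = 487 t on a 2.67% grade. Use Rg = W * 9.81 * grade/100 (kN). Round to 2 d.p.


Rg = W * 9.81 * grade / 100
Rg = 487 * 9.81 * 2.67 / 100
Rg = 4777.47 * 0.0267
Rg = 127.56 kN

127.56


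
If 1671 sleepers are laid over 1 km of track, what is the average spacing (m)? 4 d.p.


Spacing = 1000 m / number of sleepers
Spacing = 1000 / 1671
Spacing = 0.5984 m

0.5984


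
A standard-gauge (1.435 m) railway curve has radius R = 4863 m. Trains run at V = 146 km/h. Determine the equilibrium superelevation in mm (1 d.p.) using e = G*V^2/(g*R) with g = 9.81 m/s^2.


Convert speed: V = 146 / 3.6 = 40.5556 m/s
Apply formula: e = 1.435 * 40.5556^2 / (9.81 * 4863)
e = 1.435 * 1644.7531 / 47706.03
e = 0.049474 m = 49.5 mm

49.5


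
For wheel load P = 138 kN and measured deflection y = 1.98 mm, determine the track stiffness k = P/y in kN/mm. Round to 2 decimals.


Track stiffness k = P / y
k = 138 / 1.98
k = 69.70 kN/mm

69.70


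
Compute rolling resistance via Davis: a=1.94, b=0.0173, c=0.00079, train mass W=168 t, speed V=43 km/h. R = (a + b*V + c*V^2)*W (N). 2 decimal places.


b*V = 0.0173 * 43 = 0.7439
c*V^2 = 0.00079 * 1849 = 1.46071
R_per_t = 1.94 + 0.7439 + 1.46071 = 4.14461 N/t
R_total = 4.14461 * 168 = 696.29 N

696.29


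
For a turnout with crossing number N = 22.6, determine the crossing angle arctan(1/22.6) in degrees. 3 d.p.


1/N = 1/22.6 = 0.044248
angle = arctan(0.044248) = 0.044219 rad
angle = 0.044219 * 180/pi = 2.534 degrees

2.534


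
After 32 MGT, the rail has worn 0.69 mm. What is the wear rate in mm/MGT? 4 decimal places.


Wear rate = total wear / cumulative tonnage
Rate = 0.69 / 32
Rate = 0.0216 mm/MGT

0.0216


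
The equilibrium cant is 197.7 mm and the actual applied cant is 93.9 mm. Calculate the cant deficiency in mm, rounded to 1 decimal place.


Cant deficiency = equilibrium cant - actual cant
CD = 197.7 - 93.9
CD = 103.8 mm

103.8


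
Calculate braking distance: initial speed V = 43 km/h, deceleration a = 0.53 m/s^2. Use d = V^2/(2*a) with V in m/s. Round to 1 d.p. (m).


Convert speed: V = 43 / 3.6 = 11.9444 m/s
V^2 = 142.6698
d = 142.6698 / (2 * 0.53)
d = 142.6698 / 1.06
d = 134.6 m

134.6


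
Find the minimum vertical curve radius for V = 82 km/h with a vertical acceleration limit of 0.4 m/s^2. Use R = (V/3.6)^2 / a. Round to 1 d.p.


Convert speed: V = 82 / 3.6 = 22.7778 m/s
V^2 = 518.8272 m^2/s^2
R_v = 518.8272 / 0.4
R_v = 1297.1 m

1297.1


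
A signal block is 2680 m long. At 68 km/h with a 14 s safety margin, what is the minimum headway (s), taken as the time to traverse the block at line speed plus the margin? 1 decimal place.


V = 68 / 3.6 = 18.8889 m/s
Block traversal time = 2680 / 18.8889 = 141.8824 s
Headway = 141.8824 + 14
Headway = 155.9 s

155.9


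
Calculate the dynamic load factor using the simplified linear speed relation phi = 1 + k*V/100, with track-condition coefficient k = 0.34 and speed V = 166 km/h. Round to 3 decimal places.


phi = 1 + k * V / 100
phi = 1 + 0.34 * 166 / 100
phi = 1 + 0.5644
phi = 1.564

1.564


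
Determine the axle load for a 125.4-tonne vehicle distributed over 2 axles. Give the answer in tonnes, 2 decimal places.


Load per axle = total weight / number of axles
Load = 125.4 / 2
Load = 62.70 tonnes

62.70


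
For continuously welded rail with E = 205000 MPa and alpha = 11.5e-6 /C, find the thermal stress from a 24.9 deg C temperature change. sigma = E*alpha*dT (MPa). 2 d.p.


sigma = E * alpha * dT
sigma = 205000 * 11.5e-6 * 24.9
sigma = 2.3575 * 24.9
sigma = 58.70 MPa

58.70


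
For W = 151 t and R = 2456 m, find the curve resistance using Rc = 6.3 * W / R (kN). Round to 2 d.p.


Rc = 6.3 * W / R
Rc = 6.3 * 151 / 2456
Rc = 951.3 / 2456
Rc = 0.39 kN

0.39


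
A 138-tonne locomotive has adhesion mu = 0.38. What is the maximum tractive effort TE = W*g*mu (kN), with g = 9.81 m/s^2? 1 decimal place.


TE_max = W * g * mu
TE_max = 138 * 9.81 * 0.38
TE_max = 1353.78 * 0.38
TE_max = 514.4 kN

514.4


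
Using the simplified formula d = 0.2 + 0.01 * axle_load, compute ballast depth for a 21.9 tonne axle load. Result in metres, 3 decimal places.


d = 0.2 + 0.01 * 21.9
d = 0.2 + 0.219
d = 0.419 m

0.419


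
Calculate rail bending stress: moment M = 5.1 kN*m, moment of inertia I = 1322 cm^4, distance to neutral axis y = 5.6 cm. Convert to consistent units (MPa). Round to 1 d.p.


Convert units:
M = 5.1 kN*m = 5100000 N*mm
y = 5.6 cm = 56 mm
I = 1322 cm^4 = 13220000 mm^4
sigma = 5100000 * 56 / 13220000
sigma = 21.6 MPa

21.6


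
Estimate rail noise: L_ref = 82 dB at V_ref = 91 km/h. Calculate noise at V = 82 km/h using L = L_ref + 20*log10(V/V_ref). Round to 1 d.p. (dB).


V/V_ref = 82 / 91 = 0.901099
log10(0.901099) = -0.045228
20 * -0.045228 = -0.9046
L = 82 + -0.9046 = 81.1 dB

81.1


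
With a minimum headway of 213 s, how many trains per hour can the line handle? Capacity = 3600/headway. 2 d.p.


Capacity = 3600 / headway
Capacity = 3600 / 213
Capacity = 16.90 trains/hour

16.90


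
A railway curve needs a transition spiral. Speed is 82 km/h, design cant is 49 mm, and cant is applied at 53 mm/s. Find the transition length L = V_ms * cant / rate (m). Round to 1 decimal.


Convert speed: V = 82 / 3.6 = 22.7778 m/s
L = 22.7778 * 49 / 53
L = 1116.1111 / 53
L = 21.1 m

21.1


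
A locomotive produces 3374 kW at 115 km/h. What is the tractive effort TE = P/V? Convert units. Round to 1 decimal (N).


Convert: P = 3374 kW = 3374000 W
V = 115 / 3.6 = 31.9444 m/s
TE = 3374000 / 31.9444
TE = 105620.9 N

105620.9


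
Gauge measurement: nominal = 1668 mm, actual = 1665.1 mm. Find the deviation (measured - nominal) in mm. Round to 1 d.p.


Deviation = measured - nominal
Deviation = 1665.1 - 1668
Deviation = -2.9 mm

-2.9


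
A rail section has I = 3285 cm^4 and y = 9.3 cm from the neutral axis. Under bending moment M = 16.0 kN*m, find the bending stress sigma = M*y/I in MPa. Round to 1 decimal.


Convert units:
M = 16.0 kN*m = 16000000 N*mm
y = 9.3 cm = 93 mm
I = 3285 cm^4 = 32850000 mm^4
sigma = 16000000 * 93 / 32850000
sigma = 45.3 MPa

45.3


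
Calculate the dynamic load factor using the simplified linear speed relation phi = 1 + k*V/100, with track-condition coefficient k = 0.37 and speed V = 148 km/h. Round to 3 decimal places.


phi = 1 + k * V / 100
phi = 1 + 0.37 * 148 / 100
phi = 1 + 0.5476
phi = 1.548

1.548


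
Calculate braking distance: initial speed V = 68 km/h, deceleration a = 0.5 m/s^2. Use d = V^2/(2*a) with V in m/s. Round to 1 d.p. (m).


Convert speed: V = 68 / 3.6 = 18.8889 m/s
V^2 = 356.7901
d = 356.7901 / (2 * 0.5)
d = 356.7901 / 1.0
d = 356.8 m

356.8


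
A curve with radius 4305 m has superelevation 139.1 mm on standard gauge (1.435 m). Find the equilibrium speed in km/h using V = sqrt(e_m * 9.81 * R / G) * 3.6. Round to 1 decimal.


Convert cant: e = 139.1 mm = 0.1391 m
V_ms = sqrt(0.1391 * 9.81 * 4305 / 1.435)
V_ms = sqrt(4093.713) = 63.9821 m/s
V = 63.9821 * 3.6 = 230.3 km/h

230.3


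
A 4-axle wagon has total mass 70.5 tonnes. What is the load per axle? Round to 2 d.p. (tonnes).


Load per axle = total weight / number of axles
Load = 70.5 / 4
Load = 17.63 tonnes

17.63


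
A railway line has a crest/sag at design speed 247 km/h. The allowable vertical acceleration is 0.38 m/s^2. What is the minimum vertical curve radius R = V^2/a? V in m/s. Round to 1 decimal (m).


Convert speed: V = 247 / 3.6 = 68.6111 m/s
V^2 = 4707.4846 m^2/s^2
R_v = 4707.4846 / 0.38
R_v = 12388.1 m

12388.1


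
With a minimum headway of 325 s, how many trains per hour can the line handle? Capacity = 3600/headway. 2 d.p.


Capacity = 3600 / headway
Capacity = 3600 / 325
Capacity = 11.08 trains/hour

11.08


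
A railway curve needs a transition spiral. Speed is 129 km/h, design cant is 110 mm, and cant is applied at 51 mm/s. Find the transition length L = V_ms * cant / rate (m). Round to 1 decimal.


Convert speed: V = 129 / 3.6 = 35.8333 m/s
L = 35.8333 * 110 / 51
L = 3941.6667 / 51
L = 77.3 m

77.3


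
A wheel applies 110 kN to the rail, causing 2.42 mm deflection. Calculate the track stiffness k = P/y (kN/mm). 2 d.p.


Track stiffness k = P / y
k = 110 / 2.42
k = 45.45 kN/mm

45.45


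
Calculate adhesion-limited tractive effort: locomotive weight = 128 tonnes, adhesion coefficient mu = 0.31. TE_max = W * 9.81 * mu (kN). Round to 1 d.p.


TE_max = W * g * mu
TE_max = 128 * 9.81 * 0.31
TE_max = 1255.68 * 0.31
TE_max = 389.3 kN

389.3


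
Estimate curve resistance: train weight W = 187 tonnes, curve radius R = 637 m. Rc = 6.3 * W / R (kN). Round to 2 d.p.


Rc = 6.3 * W / R
Rc = 6.3 * 187 / 637
Rc = 1178.1 / 637
Rc = 1.85 kN

1.85


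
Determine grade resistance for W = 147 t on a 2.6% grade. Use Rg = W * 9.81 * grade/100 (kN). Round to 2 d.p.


Rg = W * 9.81 * grade / 100
Rg = 147 * 9.81 * 2.6 / 100
Rg = 1442.07 * 0.026
Rg = 37.49 kN

37.49


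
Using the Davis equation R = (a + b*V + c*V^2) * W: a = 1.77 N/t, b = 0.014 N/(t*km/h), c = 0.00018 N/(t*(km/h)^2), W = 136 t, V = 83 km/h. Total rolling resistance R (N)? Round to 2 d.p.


b*V = 0.014 * 83 = 1.162
c*V^2 = 0.00018 * 6889 = 1.24002
R_per_t = 1.77 + 1.162 + 1.24002 = 4.17202 N/t
R_total = 4.17202 * 136 = 567.39 N

567.39


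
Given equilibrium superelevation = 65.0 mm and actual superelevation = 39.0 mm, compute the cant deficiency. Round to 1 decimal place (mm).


Cant deficiency = equilibrium cant - actual cant
CD = 65.0 - 39.0
CD = 26.0 mm

26.0


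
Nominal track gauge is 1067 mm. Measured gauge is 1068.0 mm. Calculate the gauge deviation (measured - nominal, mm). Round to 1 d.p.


Deviation = measured - nominal
Deviation = 1068.0 - 1067
Deviation = 1.0 mm

1.0


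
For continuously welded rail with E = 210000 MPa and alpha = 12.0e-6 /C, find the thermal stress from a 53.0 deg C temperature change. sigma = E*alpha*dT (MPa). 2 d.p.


sigma = E * alpha * dT
sigma = 210000 * 12.0e-6 * 53.0
sigma = 2.52 * 53.0
sigma = 133.56 MPa

133.56


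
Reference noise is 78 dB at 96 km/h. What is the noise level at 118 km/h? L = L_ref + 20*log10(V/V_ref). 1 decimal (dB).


V/V_ref = 118 / 96 = 1.229167
log10(1.229167) = 0.089611
20 * 0.089611 = 1.7922
L = 78 + 1.7922 = 79.8 dB

79.8


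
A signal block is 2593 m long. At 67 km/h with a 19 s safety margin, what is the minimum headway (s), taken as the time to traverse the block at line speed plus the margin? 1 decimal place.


V = 67 / 3.6 = 18.6111 m/s
Block traversal time = 2593 / 18.6111 = 139.3254 s
Headway = 139.3254 + 19
Headway = 158.3 s

158.3


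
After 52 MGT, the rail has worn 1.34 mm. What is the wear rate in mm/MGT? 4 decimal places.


Wear rate = total wear / cumulative tonnage
Rate = 1.34 / 52
Rate = 0.0258 mm/MGT

0.0258


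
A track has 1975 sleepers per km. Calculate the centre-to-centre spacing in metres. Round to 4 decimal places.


Spacing = 1000 m / number of sleepers
Spacing = 1000 / 1975
Spacing = 0.5063 m

0.5063


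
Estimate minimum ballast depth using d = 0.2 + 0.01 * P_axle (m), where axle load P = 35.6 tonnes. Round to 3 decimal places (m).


d = 0.2 + 0.01 * 35.6
d = 0.2 + 0.356
d = 0.556 m

0.556


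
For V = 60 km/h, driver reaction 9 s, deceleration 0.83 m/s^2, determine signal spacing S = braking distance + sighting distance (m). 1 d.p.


V = 60 / 3.6 = 16.6667 m/s
Braking distance = 16.6667^2 / (2*0.83) = 167.336 m
Sighting distance = 16.6667 * 9 = 150.0 m
S = 167.336 + 150.0 = 317.3 m

317.3


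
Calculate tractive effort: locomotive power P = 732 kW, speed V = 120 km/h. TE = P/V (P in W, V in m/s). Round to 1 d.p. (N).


Convert: P = 732 kW = 732000 W
V = 120 / 3.6 = 33.3333 m/s
TE = 732000 / 33.3333
TE = 21960.0 N

21960.0


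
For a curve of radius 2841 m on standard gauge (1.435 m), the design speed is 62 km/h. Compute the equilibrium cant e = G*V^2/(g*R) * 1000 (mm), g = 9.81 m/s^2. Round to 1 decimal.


Convert speed: V = 62 / 3.6 = 17.2222 m/s
Apply formula: e = 1.435 * 17.2222^2 / (9.81 * 2841)
e = 1.435 * 296.6049 / 27870.21
e = 0.015272 m = 15.3 mm

15.3


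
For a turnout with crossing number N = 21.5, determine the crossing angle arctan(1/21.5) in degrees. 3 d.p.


1/N = 1/21.5 = 0.046512
angle = arctan(0.046512) = 0.046478 rad
angle = 0.046478 * 180/pi = 2.663 degrees

2.663


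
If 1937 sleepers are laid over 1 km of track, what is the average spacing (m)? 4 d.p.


Spacing = 1000 m / number of sleepers
Spacing = 1000 / 1937
Spacing = 0.5163 m

0.5163


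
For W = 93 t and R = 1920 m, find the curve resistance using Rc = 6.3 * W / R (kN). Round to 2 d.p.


Rc = 6.3 * W / R
Rc = 6.3 * 93 / 1920
Rc = 585.9 / 1920
Rc = 0.31 kN

0.31


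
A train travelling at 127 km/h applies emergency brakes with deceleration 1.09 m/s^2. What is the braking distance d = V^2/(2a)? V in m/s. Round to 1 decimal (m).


Convert speed: V = 127 / 3.6 = 35.2778 m/s
V^2 = 1244.5216
d = 1244.5216 / (2 * 1.09)
d = 1244.5216 / 2.18
d = 570.9 m

570.9


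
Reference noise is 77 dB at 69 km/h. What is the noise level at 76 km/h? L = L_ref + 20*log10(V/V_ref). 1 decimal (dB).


V/V_ref = 76 / 69 = 1.101449
log10(1.101449) = 0.041965
20 * 0.041965 = 0.8393
L = 77 + 0.8393 = 77.8 dB

77.8


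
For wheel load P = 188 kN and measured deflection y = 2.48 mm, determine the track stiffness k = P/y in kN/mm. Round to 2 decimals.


Track stiffness k = P / y
k = 188 / 2.48
k = 75.81 kN/mm

75.81


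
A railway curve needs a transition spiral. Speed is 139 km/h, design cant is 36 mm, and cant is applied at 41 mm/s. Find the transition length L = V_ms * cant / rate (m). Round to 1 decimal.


Convert speed: V = 139 / 3.6 = 38.6111 m/s
L = 38.6111 * 36 / 41
L = 1390.0 / 41
L = 33.9 m

33.9


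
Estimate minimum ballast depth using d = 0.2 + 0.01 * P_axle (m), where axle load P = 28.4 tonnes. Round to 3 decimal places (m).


d = 0.2 + 0.01 * 28.4
d = 0.2 + 0.284
d = 0.484 m

0.484


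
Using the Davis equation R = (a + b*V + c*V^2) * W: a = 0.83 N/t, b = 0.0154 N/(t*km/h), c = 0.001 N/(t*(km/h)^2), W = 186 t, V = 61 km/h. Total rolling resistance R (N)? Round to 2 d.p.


b*V = 0.0154 * 61 = 0.9394
c*V^2 = 0.001 * 3721 = 3.721
R_per_t = 0.83 + 0.9394 + 3.721 = 5.4904 N/t
R_total = 5.4904 * 186 = 1021.21 N

1021.21


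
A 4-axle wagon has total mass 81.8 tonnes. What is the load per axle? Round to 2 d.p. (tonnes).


Load per axle = total weight / number of axles
Load = 81.8 / 4
Load = 20.45 tonnes

20.45


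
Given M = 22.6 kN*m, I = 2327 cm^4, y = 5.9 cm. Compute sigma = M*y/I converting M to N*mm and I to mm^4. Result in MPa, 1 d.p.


Convert units:
M = 22.6 kN*m = 22600000 N*mm
y = 5.9 cm = 59 mm
I = 2327 cm^4 = 23270000 mm^4
sigma = 22600000 * 59 / 23270000
sigma = 57.3 MPa

57.3


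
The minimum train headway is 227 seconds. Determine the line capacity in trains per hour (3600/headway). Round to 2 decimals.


Capacity = 3600 / headway
Capacity = 3600 / 227
Capacity = 15.86 trains/hour

15.86


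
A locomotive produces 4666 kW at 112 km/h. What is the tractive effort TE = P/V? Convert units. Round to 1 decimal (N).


Convert: P = 4666 kW = 4666000 W
V = 112 / 3.6 = 31.1111 m/s
TE = 4666000 / 31.1111
TE = 149978.6 N

149978.6


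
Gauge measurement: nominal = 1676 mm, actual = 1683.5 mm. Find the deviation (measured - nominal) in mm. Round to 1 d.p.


Deviation = measured - nominal
Deviation = 1683.5 - 1676
Deviation = 7.5 mm

7.5


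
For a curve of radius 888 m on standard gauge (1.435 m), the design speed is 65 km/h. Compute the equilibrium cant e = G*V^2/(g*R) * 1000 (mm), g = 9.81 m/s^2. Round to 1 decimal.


Convert speed: V = 65 / 3.6 = 18.0556 m/s
Apply formula: e = 1.435 * 18.0556^2 / (9.81 * 888)
e = 1.435 * 326.0031 / 8711.28
e = 0.053702 m = 53.7 mm

53.7


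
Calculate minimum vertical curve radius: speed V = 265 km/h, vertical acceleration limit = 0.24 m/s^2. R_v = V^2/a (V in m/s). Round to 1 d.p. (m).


Convert speed: V = 265 / 3.6 = 73.6111 m/s
V^2 = 5418.5957 m^2/s^2
R_v = 5418.5957 / 0.24
R_v = 22577.5 m

22577.5


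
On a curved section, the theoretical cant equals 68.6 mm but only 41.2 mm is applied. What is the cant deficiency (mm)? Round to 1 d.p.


Cant deficiency = equilibrium cant - actual cant
CD = 68.6 - 41.2
CD = 27.4 mm

27.4


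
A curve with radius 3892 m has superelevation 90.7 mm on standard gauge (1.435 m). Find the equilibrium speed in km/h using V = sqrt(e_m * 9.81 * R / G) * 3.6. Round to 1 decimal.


Convert cant: e = 90.7 mm = 0.0907 m
V_ms = sqrt(0.0907 * 9.81 * 3892 / 1.435)
V_ms = sqrt(2413.221717) = 49.1246 m/s
V = 49.1246 * 3.6 = 176.8 km/h

176.8


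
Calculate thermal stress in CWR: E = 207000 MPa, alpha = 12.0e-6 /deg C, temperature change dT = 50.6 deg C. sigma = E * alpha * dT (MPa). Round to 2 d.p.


sigma = E * alpha * dT
sigma = 207000 * 12.0e-6 * 50.6
sigma = 2.484 * 50.6
sigma = 125.69 MPa

125.69


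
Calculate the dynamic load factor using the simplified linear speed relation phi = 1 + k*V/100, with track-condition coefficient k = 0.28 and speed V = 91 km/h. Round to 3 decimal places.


phi = 1 + k * V / 100
phi = 1 + 0.28 * 91 / 100
phi = 1 + 0.2548
phi = 1.255

1.255


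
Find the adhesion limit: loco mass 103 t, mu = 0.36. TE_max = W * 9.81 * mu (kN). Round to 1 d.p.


TE_max = W * g * mu
TE_max = 103 * 9.81 * 0.36
TE_max = 1010.43 * 0.36
TE_max = 363.8 kN

363.8


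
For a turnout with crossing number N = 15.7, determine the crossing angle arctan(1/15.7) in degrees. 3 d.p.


1/N = 1/15.7 = 0.063694
angle = arctan(0.063694) = 0.063608 rad
angle = 0.063608 * 180/pi = 3.644 degrees

3.644


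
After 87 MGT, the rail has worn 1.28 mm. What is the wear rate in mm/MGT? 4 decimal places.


Wear rate = total wear / cumulative tonnage
Rate = 1.28 / 87
Rate = 0.0147 mm/MGT

0.0147


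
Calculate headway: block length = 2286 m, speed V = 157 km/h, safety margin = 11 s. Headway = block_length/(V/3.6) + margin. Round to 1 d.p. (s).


V = 157 / 3.6 = 43.6111 m/s
Block traversal time = 2286 / 43.6111 = 52.4178 s
Headway = 52.4178 + 11
Headway = 63.4 s

63.4


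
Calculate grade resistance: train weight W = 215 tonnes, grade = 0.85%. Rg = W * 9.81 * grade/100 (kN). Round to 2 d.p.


Rg = W * 9.81 * grade / 100
Rg = 215 * 9.81 * 0.85 / 100
Rg = 2109.15 * 0.0085
Rg = 17.93 kN

17.93


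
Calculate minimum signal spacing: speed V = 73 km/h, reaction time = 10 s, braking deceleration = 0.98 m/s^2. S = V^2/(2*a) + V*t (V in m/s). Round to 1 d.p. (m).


V = 73 / 3.6 = 20.2778 m/s
Braking distance = 20.2778^2 / (2*0.98) = 209.7899 m
Sighting distance = 20.2778 * 10 = 202.7778 m
S = 209.7899 + 202.7778 = 412.6 m

412.6


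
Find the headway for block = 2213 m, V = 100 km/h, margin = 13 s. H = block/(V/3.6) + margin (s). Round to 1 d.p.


V = 100 / 3.6 = 27.7778 m/s
Block traversal time = 2213 / 27.7778 = 79.668 s
Headway = 79.668 + 13
Headway = 92.7 s

92.7


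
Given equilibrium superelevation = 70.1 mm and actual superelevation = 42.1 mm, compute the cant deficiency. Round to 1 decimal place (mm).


Cant deficiency = equilibrium cant - actual cant
CD = 70.1 - 42.1
CD = 28.0 mm

28.0


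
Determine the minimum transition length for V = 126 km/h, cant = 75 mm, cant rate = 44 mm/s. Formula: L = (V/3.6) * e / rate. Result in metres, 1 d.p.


Convert speed: V = 126 / 3.6 = 35.0 m/s
L = 35.0 * 75 / 44
L = 2625.0 / 44
L = 59.7 m

59.7


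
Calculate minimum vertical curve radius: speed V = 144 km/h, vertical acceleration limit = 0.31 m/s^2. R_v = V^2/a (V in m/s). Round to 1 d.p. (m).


Convert speed: V = 144 / 3.6 = 40.0 m/s
V^2 = 1600.0 m^2/s^2
R_v = 1600.0 / 0.31
R_v = 5161.3 m

5161.3


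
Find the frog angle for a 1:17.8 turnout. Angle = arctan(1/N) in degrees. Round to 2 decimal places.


1/N = 1/17.8 = 0.05618
angle = arctan(0.05618) = 0.056121 rad
angle = 0.056121 * 180/pi = 3.22 degrees

3.22


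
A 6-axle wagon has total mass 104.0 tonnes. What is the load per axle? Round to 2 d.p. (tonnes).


Load per axle = total weight / number of axles
Load = 104.0 / 6
Load = 17.33 tonnes

17.33


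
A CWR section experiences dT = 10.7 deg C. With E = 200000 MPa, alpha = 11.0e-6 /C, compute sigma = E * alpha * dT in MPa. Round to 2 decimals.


sigma = E * alpha * dT
sigma = 200000 * 11.0e-6 * 10.7
sigma = 2.2 * 10.7
sigma = 23.54 MPa

23.54


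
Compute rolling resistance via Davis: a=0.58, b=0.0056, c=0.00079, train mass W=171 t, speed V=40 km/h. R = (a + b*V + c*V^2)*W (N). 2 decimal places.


b*V = 0.0056 * 40 = 0.224
c*V^2 = 0.00079 * 1600 = 1.264
R_per_t = 0.58 + 0.224 + 1.264 = 2.068 N/t
R_total = 2.068 * 171 = 353.63 N

353.63


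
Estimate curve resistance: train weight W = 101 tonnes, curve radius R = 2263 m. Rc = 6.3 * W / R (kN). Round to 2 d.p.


Rc = 6.3 * W / R
Rc = 6.3 * 101 / 2263
Rc = 636.3 / 2263
Rc = 0.28 kN

0.28


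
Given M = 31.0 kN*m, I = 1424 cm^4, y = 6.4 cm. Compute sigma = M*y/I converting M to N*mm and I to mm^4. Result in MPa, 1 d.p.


Convert units:
M = 31.0 kN*m = 31000000 N*mm
y = 6.4 cm = 64 mm
I = 1424 cm^4 = 14240000 mm^4
sigma = 31000000 * 64 / 14240000
sigma = 139.3 MPa

139.3


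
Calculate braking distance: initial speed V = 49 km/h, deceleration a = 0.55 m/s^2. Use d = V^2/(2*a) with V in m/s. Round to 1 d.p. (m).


Convert speed: V = 49 / 3.6 = 13.6111 m/s
V^2 = 185.2623
d = 185.2623 / (2 * 0.55)
d = 185.2623 / 1.1
d = 168.4 m

168.4


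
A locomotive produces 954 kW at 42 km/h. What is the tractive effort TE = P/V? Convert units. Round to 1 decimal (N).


Convert: P = 954 kW = 954000 W
V = 42 / 3.6 = 11.6667 m/s
TE = 954000 / 11.6667
TE = 81771.4 N

81771.4


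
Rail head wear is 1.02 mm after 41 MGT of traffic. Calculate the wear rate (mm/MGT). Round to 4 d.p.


Wear rate = total wear / cumulative tonnage
Rate = 1.02 / 41
Rate = 0.0249 mm/MGT

0.0249


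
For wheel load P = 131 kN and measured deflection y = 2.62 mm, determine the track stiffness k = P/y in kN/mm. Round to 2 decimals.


Track stiffness k = P / y
k = 131 / 2.62
k = 50.00 kN/mm

50.00


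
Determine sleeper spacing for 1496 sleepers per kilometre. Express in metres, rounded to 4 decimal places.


Spacing = 1000 m / number of sleepers
Spacing = 1000 / 1496
Spacing = 0.6684 m

0.6684


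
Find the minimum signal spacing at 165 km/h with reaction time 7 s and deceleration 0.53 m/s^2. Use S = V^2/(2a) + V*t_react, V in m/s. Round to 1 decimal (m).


V = 165 / 3.6 = 45.8333 m/s
Braking distance = 45.8333^2 / (2*0.53) = 1981.7872 m
Sighting distance = 45.8333 * 7 = 320.8333 m
S = 1981.7872 + 320.8333 = 2302.6 m

2302.6


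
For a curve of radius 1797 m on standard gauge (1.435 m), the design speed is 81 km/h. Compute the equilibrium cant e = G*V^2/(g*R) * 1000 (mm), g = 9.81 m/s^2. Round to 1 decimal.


Convert speed: V = 81 / 3.6 = 22.5 m/s
Apply formula: e = 1.435 * 22.5^2 / (9.81 * 1797)
e = 1.435 * 506.25 / 17628.57
e = 0.04121 m = 41.2 mm

41.2


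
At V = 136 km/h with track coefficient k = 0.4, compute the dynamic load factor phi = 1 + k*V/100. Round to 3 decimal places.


phi = 1 + k * V / 100
phi = 1 + 0.4 * 136 / 100
phi = 1 + 0.544
phi = 1.544

1.544


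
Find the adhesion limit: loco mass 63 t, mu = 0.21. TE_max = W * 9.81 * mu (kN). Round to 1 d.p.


TE_max = W * g * mu
TE_max = 63 * 9.81 * 0.21
TE_max = 618.03 * 0.21
TE_max = 129.8 kN

129.8


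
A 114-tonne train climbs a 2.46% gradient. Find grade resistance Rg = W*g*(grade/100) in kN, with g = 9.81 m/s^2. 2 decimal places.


Rg = W * 9.81 * grade / 100
Rg = 114 * 9.81 * 2.46 / 100
Rg = 1118.34 * 0.0246
Rg = 27.51 kN

27.51


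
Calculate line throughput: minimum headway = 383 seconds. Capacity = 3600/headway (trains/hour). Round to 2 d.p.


Capacity = 3600 / headway
Capacity = 3600 / 383
Capacity = 9.40 trains/hour

9.40


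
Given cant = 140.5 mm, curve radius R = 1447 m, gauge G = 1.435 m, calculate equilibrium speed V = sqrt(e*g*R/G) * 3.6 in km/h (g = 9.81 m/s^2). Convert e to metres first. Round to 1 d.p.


Convert cant: e = 140.5 mm = 0.1405 m
V_ms = sqrt(0.1405 * 9.81 * 1447 / 1.435)
V_ms = sqrt(1389.830895) = 37.2804 m/s
V = 37.2804 * 3.6 = 134.2 km/h

134.2


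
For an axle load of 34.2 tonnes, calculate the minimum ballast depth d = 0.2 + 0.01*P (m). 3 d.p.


d = 0.2 + 0.01 * 34.2
d = 0.2 + 0.342
d = 0.542 m

0.542


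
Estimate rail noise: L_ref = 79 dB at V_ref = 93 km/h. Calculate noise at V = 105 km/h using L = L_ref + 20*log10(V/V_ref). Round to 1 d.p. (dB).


V/V_ref = 105 / 93 = 1.129032
log10(1.129032) = 0.052706
20 * 0.052706 = 1.0541
L = 79 + 1.0541 = 80.1 dB

80.1


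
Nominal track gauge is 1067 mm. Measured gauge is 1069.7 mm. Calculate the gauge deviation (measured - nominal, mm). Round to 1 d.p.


Deviation = measured - nominal
Deviation = 1069.7 - 1067
Deviation = 2.7 mm

2.7


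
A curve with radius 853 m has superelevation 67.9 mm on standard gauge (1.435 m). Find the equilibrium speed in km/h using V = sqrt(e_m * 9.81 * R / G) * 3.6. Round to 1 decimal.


Convert cant: e = 67.9 mm = 0.0679 m
V_ms = sqrt(0.0679 * 9.81 * 853 / 1.435)
V_ms = sqrt(395.945956) = 19.8984 m/s
V = 19.8984 * 3.6 = 71.6 km/h

71.6


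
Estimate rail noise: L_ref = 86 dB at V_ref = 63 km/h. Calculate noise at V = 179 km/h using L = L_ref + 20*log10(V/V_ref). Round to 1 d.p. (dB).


V/V_ref = 179 / 63 = 2.84127
log10(2.84127) = 0.453512
20 * 0.453512 = 9.0702
L = 86 + 9.0702 = 95.1 dB

95.1


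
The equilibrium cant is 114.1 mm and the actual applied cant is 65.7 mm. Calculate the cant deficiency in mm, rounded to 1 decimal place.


Cant deficiency = equilibrium cant - actual cant
CD = 114.1 - 65.7
CD = 48.4 mm

48.4


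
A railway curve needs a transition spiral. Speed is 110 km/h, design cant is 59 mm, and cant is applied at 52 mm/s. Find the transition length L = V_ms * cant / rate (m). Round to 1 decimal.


Convert speed: V = 110 / 3.6 = 30.5556 m/s
L = 30.5556 * 59 / 52
L = 1802.7778 / 52
L = 34.7 m

34.7


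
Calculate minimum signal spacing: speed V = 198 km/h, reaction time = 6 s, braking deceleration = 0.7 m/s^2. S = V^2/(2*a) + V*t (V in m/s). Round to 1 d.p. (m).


V = 198 / 3.6 = 55.0 m/s
Braking distance = 55.0^2 / (2*0.7) = 2160.7143 m
Sighting distance = 55.0 * 6 = 330.0 m
S = 2160.7143 + 330.0 = 2490.7 m

2490.7


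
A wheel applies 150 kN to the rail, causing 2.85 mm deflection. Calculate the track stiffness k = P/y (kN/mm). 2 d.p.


Track stiffness k = P / y
k = 150 / 2.85
k = 52.63 kN/mm

52.63


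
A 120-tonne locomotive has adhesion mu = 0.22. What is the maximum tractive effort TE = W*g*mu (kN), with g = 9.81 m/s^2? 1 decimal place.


TE_max = W * g * mu
TE_max = 120 * 9.81 * 0.22
TE_max = 1177.2 * 0.22
TE_max = 259.0 kN

259.0


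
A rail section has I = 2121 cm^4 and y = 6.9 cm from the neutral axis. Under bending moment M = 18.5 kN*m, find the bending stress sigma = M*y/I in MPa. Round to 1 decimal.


Convert units:
M = 18.5 kN*m = 18500000 N*mm
y = 6.9 cm = 69 mm
I = 2121 cm^4 = 21210000 mm^4
sigma = 18500000 * 69 / 21210000
sigma = 60.2 MPa

60.2


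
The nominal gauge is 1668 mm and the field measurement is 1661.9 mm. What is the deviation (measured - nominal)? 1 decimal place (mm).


Deviation = measured - nominal
Deviation = 1661.9 - 1668
Deviation = -6.1 mm

-6.1


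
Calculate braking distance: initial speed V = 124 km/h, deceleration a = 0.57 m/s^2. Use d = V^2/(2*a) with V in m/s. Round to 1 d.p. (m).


Convert speed: V = 124 / 3.6 = 34.4444 m/s
V^2 = 1186.4198
d = 1186.4198 / (2 * 0.57)
d = 1186.4198 / 1.14
d = 1040.7 m

1040.7


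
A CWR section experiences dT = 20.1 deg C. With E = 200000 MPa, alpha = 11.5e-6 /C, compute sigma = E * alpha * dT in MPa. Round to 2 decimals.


sigma = E * alpha * dT
sigma = 200000 * 11.5e-6 * 20.1
sigma = 2.3 * 20.1
sigma = 46.23 MPa

46.23
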